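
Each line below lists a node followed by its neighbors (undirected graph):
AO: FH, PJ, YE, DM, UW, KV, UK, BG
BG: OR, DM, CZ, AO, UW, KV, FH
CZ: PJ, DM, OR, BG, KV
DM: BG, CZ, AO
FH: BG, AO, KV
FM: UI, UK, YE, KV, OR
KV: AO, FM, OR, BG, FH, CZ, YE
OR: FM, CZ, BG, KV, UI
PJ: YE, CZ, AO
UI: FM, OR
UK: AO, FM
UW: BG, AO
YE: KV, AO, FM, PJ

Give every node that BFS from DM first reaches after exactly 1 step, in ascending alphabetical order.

AO, BG, CZ

Level 0: DM
Level 1: AO, BG, CZ
Level 2: FH, KV, OR, PJ, UK, UW, YE
Level 3: FM, UI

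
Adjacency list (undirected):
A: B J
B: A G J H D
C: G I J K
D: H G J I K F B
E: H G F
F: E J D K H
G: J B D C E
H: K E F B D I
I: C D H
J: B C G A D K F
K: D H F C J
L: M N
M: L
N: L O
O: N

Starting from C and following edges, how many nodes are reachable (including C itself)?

BFS from C visits: C, G, I, J, K, B, D, E, H, A, F
Reachable nodes: 11 of 15 total.

11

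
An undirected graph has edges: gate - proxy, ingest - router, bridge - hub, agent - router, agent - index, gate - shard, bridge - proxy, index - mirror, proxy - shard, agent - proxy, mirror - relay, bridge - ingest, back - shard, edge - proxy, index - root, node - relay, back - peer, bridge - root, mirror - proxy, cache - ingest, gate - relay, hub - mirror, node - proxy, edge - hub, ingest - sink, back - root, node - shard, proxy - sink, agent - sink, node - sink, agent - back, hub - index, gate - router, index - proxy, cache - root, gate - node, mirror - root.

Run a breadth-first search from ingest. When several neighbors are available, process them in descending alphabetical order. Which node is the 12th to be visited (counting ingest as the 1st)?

Visit ingest; enqueue sink, router, cache, bridge → queue [sink, router, cache, bridge]
Visit sink; enqueue proxy, node, agent → queue [router, cache, bridge, proxy, node, agent]
Visit router; enqueue gate → queue [cache, bridge, proxy, node, agent, gate]
Visit cache; enqueue root → queue [bridge, proxy, node, agent, gate, root]
Visit bridge; enqueue hub → queue [proxy, node, agent, gate, root, hub]
Visit proxy; enqueue shard, mirror, index, edge → queue [node, agent, gate, root, hub, shard, mirror, index, edge]
Visit node; enqueue relay → queue [agent, gate, root, hub, shard, mirror, index, edge, relay]
Visit agent; enqueue back → queue [gate, root, hub, shard, mirror, index, edge, relay, back]
Visit gate → queue [root, hub, shard, mirror, index, edge, relay, back]
Visit root → queue [hub, shard, mirror, index, edge, relay, back]
Visit hub → queue [shard, mirror, index, edge, relay, back]
Visit shard → queue [mirror, index, edge, relay, back]
Visit mirror → queue [index, edge, relay, back]
Visit index → queue [edge, relay, back]
Visit edge → queue [relay, back]
Visit relay → queue [back]
Visit back; enqueue peer → queue [peer]
Visit peer → queue []

Visit order: ingest, sink, router, cache, bridge, proxy, node, agent, gate, root, hub, shard, mirror, index, edge, relay, back, peer

shard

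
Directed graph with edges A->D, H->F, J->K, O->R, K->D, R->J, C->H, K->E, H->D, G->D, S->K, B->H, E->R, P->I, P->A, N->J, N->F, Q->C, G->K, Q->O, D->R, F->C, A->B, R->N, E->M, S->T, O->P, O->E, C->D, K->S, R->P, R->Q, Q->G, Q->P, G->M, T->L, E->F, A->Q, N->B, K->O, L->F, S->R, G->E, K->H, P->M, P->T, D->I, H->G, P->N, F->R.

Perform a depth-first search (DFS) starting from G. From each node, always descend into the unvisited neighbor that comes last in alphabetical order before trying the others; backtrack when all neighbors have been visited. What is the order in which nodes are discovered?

G M K S T L F R Q P N J B H D I A O E C

Visit G
G → M
G → K
K → S
S → T
T → L
L → F
F → R
R → Q
Q → P
P → N
N → J
N → B
B → H
H → D
D → I
P → A
Q → O
O → E
Q → C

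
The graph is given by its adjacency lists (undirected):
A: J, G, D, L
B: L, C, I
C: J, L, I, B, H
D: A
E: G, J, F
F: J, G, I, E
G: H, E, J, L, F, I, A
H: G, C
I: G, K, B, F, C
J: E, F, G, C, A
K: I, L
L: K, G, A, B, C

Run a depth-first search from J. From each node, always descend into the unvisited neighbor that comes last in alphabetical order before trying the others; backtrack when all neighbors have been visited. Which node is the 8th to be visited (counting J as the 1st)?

C

Visit J
J → G
G → L
L → K
K → I
I → F
F → E
I → C
C → H
C → B
L → A
A → D

Visit order: J, G, L, K, I, F, E, C, H, B, A, D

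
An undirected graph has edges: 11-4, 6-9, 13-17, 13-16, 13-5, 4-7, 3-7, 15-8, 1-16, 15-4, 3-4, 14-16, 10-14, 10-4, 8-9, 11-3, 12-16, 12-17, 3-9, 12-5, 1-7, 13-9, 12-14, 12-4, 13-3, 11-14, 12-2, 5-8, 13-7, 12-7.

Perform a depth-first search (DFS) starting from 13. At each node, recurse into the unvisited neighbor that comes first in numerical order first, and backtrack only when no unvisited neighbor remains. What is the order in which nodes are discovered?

13, 3, 4, 7, 1, 16, 12, 2, 5, 8, 9, 6, 15, 14, 10, 11, 17

Visit 13
13 → 3
3 → 4
4 → 7
7 → 1
1 → 16
16 → 12
12 → 2
12 → 5
5 → 8
8 → 9
9 → 6
8 → 15
12 → 14
14 → 10
14 → 11
12 → 17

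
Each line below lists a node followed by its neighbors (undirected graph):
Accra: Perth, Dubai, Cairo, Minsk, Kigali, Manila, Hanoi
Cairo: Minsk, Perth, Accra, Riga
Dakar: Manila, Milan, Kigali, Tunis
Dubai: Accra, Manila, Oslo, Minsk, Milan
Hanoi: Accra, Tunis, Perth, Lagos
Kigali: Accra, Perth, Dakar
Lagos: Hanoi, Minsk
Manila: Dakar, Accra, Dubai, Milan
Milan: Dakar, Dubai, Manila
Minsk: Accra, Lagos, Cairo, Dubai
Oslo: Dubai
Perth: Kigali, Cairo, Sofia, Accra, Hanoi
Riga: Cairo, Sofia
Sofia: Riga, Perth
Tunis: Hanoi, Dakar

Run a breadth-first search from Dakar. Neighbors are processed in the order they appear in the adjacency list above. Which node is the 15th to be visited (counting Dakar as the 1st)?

Visit Dakar; enqueue Manila, Milan, Kigali, Tunis → queue [Manila, Milan, Kigali, Tunis]
Visit Manila; enqueue Accra, Dubai → queue [Milan, Kigali, Tunis, Accra, Dubai]
Visit Milan → queue [Kigali, Tunis, Accra, Dubai]
Visit Kigali; enqueue Perth → queue [Tunis, Accra, Dubai, Perth]
Visit Tunis; enqueue Hanoi → queue [Accra, Dubai, Perth, Hanoi]
Visit Accra; enqueue Cairo, Minsk → queue [Dubai, Perth, Hanoi, Cairo, Minsk]
Visit Dubai; enqueue Oslo → queue [Perth, Hanoi, Cairo, Minsk, Oslo]
Visit Perth; enqueue Sofia → queue [Hanoi, Cairo, Minsk, Oslo, Sofia]
Visit Hanoi; enqueue Lagos → queue [Cairo, Minsk, Oslo, Sofia, Lagos]
Visit Cairo; enqueue Riga → queue [Minsk, Oslo, Sofia, Lagos, Riga]
Visit Minsk → queue [Oslo, Sofia, Lagos, Riga]
Visit Oslo → queue [Sofia, Lagos, Riga]
Visit Sofia → queue [Lagos, Riga]
Visit Lagos → queue [Riga]
Visit Riga → queue []

Visit order: Dakar, Manila, Milan, Kigali, Tunis, Accra, Dubai, Perth, Hanoi, Cairo, Minsk, Oslo, Sofia, Lagos, Riga

Riga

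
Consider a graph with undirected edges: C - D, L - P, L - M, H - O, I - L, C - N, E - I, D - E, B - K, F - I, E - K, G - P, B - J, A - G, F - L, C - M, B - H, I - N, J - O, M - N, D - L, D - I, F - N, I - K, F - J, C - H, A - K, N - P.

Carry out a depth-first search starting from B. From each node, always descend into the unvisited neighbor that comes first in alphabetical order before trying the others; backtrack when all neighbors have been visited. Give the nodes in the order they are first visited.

Visit B
B → H
H → C
C → D
D → E
E → I
I → F
F → J
J → O
F → L
L → M
M → N
N → P
P → G
G → A
A → K

B, H, C, D, E, I, F, J, O, L, M, N, P, G, A, K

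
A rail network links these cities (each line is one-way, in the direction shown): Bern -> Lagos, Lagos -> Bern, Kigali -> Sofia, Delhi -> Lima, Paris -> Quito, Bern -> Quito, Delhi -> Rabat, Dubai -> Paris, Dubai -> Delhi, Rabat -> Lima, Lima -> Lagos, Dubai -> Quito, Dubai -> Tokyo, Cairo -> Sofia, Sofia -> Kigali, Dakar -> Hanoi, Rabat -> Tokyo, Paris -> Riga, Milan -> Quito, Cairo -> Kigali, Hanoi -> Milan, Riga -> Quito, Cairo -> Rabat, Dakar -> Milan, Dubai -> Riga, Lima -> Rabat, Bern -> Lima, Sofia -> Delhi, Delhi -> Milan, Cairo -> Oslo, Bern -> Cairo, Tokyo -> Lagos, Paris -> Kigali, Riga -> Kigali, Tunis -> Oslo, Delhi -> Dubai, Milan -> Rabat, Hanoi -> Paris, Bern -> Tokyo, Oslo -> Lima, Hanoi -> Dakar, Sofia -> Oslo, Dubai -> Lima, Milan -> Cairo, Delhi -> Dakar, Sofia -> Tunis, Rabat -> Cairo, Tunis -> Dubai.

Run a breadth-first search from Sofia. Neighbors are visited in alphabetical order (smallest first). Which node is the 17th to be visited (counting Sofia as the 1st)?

Cairo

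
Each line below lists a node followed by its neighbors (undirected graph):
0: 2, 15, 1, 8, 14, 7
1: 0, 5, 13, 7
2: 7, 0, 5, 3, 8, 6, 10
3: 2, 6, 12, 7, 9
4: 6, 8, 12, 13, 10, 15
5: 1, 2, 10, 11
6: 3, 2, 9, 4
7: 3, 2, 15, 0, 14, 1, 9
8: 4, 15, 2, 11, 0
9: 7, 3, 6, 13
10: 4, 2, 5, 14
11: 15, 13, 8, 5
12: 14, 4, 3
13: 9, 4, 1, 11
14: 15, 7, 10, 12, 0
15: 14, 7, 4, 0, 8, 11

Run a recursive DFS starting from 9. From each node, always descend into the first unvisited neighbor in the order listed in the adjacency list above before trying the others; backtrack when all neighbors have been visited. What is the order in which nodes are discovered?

9 7 3 2 0 15 14 10 4 6 8 11 13 1 5 12

Visit 9
9 → 7
7 → 3
3 → 2
2 → 0
0 → 15
15 → 14
14 → 10
10 → 4
4 → 6
4 → 8
8 → 11
11 → 13
13 → 1
1 → 5
4 → 12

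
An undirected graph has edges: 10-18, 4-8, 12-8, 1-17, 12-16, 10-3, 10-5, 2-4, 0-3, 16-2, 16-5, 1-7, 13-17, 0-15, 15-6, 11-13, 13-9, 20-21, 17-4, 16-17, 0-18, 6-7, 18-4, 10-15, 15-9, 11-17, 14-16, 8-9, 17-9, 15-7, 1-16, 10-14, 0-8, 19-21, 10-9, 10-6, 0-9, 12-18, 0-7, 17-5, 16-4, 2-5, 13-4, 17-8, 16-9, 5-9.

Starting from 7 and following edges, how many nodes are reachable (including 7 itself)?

19

BFS from 7 visits: 7, 0, 1, 6, 15, 3, 8, 9, 18, 16, 17, 10, 4, 12, 5, 13, 2, 14, 11
Reachable nodes: 19 of 22 total.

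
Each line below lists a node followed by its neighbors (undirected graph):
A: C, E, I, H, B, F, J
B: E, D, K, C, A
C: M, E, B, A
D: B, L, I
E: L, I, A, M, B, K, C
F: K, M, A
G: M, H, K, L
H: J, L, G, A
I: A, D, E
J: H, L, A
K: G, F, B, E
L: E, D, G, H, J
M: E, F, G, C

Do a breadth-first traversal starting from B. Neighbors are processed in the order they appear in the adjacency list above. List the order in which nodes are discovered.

Visit B; enqueue E, D, K, C, A → queue [E, D, K, C, A]
Visit E; enqueue L, I, M → queue [D, K, C, A, L, I, M]
Visit D → queue [K, C, A, L, I, M]
Visit K; enqueue G, F → queue [C, A, L, I, M, G, F]
Visit C → queue [A, L, I, M, G, F]
Visit A; enqueue H, J → queue [L, I, M, G, F, H, J]
Visit L → queue [I, M, G, F, H, J]
Visit I → queue [M, G, F, H, J]
Visit M → queue [G, F, H, J]
Visit G → queue [F, H, J]
Visit F → queue [H, J]
Visit H → queue [J]
Visit J → queue []

B, E, D, K, C, A, L, I, M, G, F, H, J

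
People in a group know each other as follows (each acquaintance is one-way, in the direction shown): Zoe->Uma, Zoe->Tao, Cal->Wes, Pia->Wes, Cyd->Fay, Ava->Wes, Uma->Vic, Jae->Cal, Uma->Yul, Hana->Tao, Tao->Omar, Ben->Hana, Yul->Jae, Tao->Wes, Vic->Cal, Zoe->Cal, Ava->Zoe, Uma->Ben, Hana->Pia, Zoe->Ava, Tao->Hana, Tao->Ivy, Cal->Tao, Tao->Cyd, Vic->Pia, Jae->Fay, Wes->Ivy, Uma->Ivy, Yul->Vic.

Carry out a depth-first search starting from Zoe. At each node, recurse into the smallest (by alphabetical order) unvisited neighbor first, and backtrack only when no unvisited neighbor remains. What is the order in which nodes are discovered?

Zoe, Ava, Wes, Ivy, Cal, Tao, Cyd, Fay, Hana, Pia, Omar, Uma, Ben, Vic, Yul, Jae

Visit Zoe
Zoe → Ava
Ava → Wes
Wes → Ivy
Zoe → Cal
Cal → Tao
Tao → Cyd
Cyd → Fay
Tao → Hana
Hana → Pia
Tao → Omar
Zoe → Uma
Uma → Ben
Uma → Vic
Uma → Yul
Yul → Jae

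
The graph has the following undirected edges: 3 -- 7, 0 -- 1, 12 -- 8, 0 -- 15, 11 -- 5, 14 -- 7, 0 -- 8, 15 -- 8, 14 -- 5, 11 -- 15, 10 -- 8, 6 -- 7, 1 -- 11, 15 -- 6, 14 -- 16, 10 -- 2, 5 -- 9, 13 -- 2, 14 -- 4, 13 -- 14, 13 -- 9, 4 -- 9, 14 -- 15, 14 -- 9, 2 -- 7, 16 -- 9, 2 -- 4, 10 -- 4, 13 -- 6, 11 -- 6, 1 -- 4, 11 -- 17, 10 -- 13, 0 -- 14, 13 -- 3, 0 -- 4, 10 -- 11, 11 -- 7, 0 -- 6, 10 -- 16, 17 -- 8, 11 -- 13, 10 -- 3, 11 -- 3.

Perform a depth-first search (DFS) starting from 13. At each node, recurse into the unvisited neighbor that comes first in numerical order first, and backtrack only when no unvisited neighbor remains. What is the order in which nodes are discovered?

13, 2, 4, 0, 1, 11, 3, 7, 6, 15, 8, 10, 16, 9, 5, 14, 12, 17

Visit 13
13 → 2
2 → 4
4 → 0
0 → 1
1 → 11
11 → 3
3 → 7
7 → 6
6 → 15
15 → 8
8 → 10
10 → 16
16 → 9
9 → 5
5 → 14
8 → 12
8 → 17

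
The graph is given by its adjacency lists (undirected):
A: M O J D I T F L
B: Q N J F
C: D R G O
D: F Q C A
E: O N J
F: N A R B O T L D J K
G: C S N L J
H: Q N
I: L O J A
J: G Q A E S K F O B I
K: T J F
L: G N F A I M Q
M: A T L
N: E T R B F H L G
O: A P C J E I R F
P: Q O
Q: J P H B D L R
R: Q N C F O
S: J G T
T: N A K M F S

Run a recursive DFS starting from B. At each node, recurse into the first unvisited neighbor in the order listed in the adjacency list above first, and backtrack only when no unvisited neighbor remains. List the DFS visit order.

Visit B
B → Q
Q → J
J → G
G → C
C → D
D → F
F → N
N → E
E → O
O → A
A → M
M → T
T → K
T → S
M → L
L → I
O → P
O → R
N → H

B, Q, J, G, C, D, F, N, E, O, A, M, T, K, S, L, I, P, R, H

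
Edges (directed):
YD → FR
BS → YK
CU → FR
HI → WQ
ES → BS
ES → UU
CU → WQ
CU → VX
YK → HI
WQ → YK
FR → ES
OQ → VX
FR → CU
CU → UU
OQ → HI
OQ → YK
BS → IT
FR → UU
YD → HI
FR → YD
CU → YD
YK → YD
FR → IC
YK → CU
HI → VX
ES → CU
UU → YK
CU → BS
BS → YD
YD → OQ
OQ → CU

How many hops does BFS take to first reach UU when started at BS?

3

Level 0: BS
Level 1: IT, YD, YK
Level 2: CU, FR, HI, OQ
Level 3: ES, IC, UU, VX, WQ
UU first appears at level 3.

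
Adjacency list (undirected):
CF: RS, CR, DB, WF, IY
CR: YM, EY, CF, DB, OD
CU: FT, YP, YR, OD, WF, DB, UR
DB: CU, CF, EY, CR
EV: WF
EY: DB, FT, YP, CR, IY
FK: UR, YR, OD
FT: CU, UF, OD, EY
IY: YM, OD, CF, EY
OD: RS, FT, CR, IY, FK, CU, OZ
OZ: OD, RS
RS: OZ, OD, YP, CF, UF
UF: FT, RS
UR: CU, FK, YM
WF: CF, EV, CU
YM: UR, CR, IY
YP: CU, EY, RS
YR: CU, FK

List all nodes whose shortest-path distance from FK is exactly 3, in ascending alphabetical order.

CF, DB, EY, UF, WF, YP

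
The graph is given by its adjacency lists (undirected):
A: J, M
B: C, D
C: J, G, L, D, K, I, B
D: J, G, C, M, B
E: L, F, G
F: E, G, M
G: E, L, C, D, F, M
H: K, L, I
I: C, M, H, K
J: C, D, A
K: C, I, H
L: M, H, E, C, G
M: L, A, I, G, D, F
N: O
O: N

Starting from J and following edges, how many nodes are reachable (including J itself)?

13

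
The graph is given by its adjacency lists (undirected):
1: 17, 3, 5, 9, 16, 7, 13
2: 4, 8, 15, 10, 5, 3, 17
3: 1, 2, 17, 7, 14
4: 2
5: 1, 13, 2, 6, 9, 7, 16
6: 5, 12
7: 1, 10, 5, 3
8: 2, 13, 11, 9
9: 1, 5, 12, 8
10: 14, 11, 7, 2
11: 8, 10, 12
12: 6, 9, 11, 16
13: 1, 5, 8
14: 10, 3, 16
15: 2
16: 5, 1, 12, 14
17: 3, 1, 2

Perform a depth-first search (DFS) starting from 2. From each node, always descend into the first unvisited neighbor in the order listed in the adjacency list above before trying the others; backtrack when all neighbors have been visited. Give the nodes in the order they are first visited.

Visit 2
2 → 4
2 → 8
8 → 13
13 → 1
1 → 17
17 → 3
3 → 7
7 → 10
10 → 14
14 → 16
16 → 5
5 → 6
6 → 12
12 → 9
12 → 11
2 → 15

2, 4, 8, 13, 1, 17, 3, 7, 10, 14, 16, 5, 6, 12, 9, 11, 15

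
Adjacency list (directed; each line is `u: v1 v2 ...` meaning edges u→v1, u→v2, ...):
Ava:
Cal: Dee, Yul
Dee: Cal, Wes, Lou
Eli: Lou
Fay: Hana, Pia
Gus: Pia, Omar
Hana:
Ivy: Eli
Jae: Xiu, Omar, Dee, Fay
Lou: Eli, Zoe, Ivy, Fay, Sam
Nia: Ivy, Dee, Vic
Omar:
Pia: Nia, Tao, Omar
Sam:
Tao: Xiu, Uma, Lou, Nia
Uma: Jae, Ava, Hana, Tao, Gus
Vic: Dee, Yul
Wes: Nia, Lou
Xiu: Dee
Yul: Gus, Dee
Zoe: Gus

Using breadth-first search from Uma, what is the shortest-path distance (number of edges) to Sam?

3

Level 0: Uma
Level 1: Ava, Gus, Hana, Jae, Tao
Level 2: Dee, Fay, Lou, Nia, Omar, Pia, Xiu
Level 3: Cal, Eli, Ivy, Sam, Vic, Wes, Zoe
Level 4: Yul
Sam first appears at level 3.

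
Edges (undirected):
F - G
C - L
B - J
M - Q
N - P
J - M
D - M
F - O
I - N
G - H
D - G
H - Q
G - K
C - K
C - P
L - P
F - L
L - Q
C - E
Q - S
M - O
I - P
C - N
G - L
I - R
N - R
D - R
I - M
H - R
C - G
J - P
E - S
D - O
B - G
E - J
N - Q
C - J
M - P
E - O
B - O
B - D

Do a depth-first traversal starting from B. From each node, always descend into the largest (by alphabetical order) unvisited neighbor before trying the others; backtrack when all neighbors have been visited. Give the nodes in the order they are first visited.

B, O, M, Q, S, E, J, P, N, R, I, H, G, L, F, C, K, D

Visit B
B → O
O → M
M → Q
Q → S
S → E
E → J
J → P
P → N
N → R
R → I
R → H
H → G
G → L
L → F
L → C
C → K
G → D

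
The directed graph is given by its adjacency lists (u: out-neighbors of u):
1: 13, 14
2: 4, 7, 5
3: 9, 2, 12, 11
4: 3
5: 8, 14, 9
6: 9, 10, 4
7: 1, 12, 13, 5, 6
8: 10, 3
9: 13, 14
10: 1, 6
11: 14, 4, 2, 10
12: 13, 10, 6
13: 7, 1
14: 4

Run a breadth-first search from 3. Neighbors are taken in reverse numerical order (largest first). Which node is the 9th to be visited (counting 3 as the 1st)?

Visit 3; enqueue 12, 11, 9, 2 → queue [12, 11, 9, 2]
Visit 12; enqueue 13, 10, 6 → queue [11, 9, 2, 13, 10, 6]
Visit 11; enqueue 14, 4 → queue [9, 2, 13, 10, 6, 14, 4]
Visit 9 → queue [2, 13, 10, 6, 14, 4]
Visit 2; enqueue 7, 5 → queue [13, 10, 6, 14, 4, 7, 5]
Visit 13; enqueue 1 → queue [10, 6, 14, 4, 7, 5, 1]
Visit 10 → queue [6, 14, 4, 7, 5, 1]
Visit 6 → queue [14, 4, 7, 5, 1]
Visit 14 → queue [4, 7, 5, 1]
Visit 4 → queue [7, 5, 1]
Visit 7 → queue [5, 1]
Visit 5; enqueue 8 → queue [1, 8]
Visit 1 → queue [8]
Visit 8 → queue []

Visit order: 3, 12, 11, 9, 2, 13, 10, 6, 14, 4, 7, 5, 1, 8

14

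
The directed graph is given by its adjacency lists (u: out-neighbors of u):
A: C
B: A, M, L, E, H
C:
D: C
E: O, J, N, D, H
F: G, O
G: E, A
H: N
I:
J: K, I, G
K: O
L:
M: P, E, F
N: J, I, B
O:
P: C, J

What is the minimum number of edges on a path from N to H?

2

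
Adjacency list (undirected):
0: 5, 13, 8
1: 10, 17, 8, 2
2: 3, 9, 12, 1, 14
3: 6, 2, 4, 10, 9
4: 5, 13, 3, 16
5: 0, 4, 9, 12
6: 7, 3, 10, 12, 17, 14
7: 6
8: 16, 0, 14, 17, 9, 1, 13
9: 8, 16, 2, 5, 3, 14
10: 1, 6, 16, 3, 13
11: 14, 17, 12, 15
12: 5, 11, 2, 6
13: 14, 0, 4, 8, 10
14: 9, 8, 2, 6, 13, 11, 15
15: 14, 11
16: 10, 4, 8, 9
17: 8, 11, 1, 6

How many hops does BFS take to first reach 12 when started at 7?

2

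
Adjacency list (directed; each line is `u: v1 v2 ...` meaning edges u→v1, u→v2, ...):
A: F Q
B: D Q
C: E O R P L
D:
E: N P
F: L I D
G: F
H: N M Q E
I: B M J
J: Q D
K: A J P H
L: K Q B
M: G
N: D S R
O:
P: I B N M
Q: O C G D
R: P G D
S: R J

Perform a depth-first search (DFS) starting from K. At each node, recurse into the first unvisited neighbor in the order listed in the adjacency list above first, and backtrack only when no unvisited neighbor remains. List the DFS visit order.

K → A → F → L → Q → O → C → E → N → D → S → R → P → I → B → M → G → J → H

Visit K
K → A
A → F
F → L
L → Q
Q → O
Q → C
C → E
E → N
N → D
N → S
S → R
R → P
P → I
I → B
I → M
M → G
I → J
K → H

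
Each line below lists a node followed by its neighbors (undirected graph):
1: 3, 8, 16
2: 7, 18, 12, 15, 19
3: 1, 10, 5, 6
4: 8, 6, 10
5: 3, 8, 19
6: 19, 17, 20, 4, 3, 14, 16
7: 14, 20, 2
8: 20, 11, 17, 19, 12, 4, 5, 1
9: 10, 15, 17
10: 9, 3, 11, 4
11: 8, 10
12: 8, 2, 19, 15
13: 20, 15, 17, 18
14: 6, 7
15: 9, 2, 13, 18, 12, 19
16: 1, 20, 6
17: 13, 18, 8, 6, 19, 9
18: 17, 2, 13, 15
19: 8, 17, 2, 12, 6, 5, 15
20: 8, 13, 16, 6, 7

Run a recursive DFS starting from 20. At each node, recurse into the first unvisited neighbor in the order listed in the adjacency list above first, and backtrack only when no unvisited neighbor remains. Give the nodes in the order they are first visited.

Visit 20
20 → 8
8 → 11
11 → 10
10 → 9
9 → 15
15 → 2
2 → 7
7 → 14
14 → 6
6 → 19
19 → 17
17 → 13
13 → 18
19 → 12
19 → 5
5 → 3
3 → 1
1 → 16
6 → 4

20 8 11 10 9 15 2 7 14 6 19 17 13 18 12 5 3 1 16 4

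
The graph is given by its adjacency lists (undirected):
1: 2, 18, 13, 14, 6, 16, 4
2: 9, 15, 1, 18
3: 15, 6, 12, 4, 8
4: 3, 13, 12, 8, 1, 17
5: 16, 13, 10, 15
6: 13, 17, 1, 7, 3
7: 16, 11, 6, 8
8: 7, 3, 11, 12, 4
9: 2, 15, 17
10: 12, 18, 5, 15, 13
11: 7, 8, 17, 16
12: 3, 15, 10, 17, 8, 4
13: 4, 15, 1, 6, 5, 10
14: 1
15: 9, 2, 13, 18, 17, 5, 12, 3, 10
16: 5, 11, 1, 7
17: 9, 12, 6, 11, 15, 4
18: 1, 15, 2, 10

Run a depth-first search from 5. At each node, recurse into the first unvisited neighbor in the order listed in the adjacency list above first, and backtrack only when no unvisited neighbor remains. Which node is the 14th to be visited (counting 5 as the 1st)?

10

Visit 5
5 → 16
16 → 11
11 → 7
7 → 6
6 → 13
13 → 4
4 → 3
3 → 15
15 → 9
9 → 2
2 → 1
1 → 18
18 → 10
10 → 12
12 → 17
12 → 8
1 → 14

Visit order: 5, 16, 11, 7, 6, 13, 4, 3, 15, 9, 2, 1, 18, 10, 12, 17, 8, 14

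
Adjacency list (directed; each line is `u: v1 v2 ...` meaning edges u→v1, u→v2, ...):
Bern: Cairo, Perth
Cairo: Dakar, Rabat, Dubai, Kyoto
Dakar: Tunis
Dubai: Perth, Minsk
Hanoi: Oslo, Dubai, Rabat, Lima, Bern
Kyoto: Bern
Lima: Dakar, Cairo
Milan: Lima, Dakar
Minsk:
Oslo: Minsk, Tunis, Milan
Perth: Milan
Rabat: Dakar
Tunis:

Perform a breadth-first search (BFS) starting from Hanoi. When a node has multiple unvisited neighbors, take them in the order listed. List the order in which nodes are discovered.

Hanoi -> Oslo -> Dubai -> Rabat -> Lima -> Bern -> Minsk -> Tunis -> Milan -> Perth -> Dakar -> Cairo -> Kyoto

Visit Hanoi; enqueue Oslo, Dubai, Rabat, Lima, Bern → queue [Oslo, Dubai, Rabat, Lima, Bern]
Visit Oslo; enqueue Minsk, Tunis, Milan → queue [Dubai, Rabat, Lima, Bern, Minsk, Tunis, Milan]
Visit Dubai; enqueue Perth → queue [Rabat, Lima, Bern, Minsk, Tunis, Milan, Perth]
Visit Rabat; enqueue Dakar → queue [Lima, Bern, Minsk, Tunis, Milan, Perth, Dakar]
Visit Lima; enqueue Cairo → queue [Bern, Minsk, Tunis, Milan, Perth, Dakar, Cairo]
Visit Bern → queue [Minsk, Tunis, Milan, Perth, Dakar, Cairo]
Visit Minsk → queue [Tunis, Milan, Perth, Dakar, Cairo]
Visit Tunis → queue [Milan, Perth, Dakar, Cairo]
Visit Milan → queue [Perth, Dakar, Cairo]
Visit Perth → queue [Dakar, Cairo]
Visit Dakar → queue [Cairo]
Visit Cairo; enqueue Kyoto → queue [Kyoto]
Visit Kyoto → queue []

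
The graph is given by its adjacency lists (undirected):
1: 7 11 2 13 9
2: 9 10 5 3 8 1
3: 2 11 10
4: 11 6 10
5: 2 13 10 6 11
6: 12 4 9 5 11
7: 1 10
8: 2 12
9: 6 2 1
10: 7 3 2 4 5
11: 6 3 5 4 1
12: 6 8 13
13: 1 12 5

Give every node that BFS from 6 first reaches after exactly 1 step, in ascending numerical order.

4, 5, 9, 11, 12

Level 0: 6
Level 1: 4, 5, 9, 11, 12
Level 2: 1, 2, 3, 8, 10, 13
Level 3: 7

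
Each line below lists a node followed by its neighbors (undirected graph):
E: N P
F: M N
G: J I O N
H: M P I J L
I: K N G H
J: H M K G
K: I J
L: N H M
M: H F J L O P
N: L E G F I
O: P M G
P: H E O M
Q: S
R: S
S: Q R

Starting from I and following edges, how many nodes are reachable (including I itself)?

BFS from I visits: I, N, K, H, G, L, F, E, J, P, M, O
Reachable nodes: 12 of 15 total.

12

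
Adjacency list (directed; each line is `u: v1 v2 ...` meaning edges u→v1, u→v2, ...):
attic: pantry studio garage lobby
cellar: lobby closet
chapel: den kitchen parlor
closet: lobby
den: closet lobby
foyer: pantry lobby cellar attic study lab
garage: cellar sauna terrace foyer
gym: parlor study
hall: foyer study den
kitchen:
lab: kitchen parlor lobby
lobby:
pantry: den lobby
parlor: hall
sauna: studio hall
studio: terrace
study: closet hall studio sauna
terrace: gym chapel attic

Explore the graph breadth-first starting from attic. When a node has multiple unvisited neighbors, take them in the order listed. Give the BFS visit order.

Visit attic; enqueue pantry, studio, garage, lobby → queue [pantry, studio, garage, lobby]
Visit pantry; enqueue den → queue [studio, garage, lobby, den]
Visit studio; enqueue terrace → queue [garage, lobby, den, terrace]
Visit garage; enqueue cellar, sauna, foyer → queue [lobby, den, terrace, cellar, sauna, foyer]
Visit lobby → queue [den, terrace, cellar, sauna, foyer]
Visit den; enqueue closet → queue [terrace, cellar, sauna, foyer, closet]
Visit terrace; enqueue gym, chapel → queue [cellar, sauna, foyer, closet, gym, chapel]
Visit cellar → queue [sauna, foyer, closet, gym, chapel]
Visit sauna; enqueue hall → queue [foyer, closet, gym, chapel, hall]
Visit foyer; enqueue study, lab → queue [closet, gym, chapel, hall, study, lab]
Visit closet → queue [gym, chapel, hall, study, lab]
Visit gym; enqueue parlor → queue [chapel, hall, study, lab, parlor]
Visit chapel; enqueue kitchen → queue [hall, study, lab, parlor, kitchen]
Visit hall → queue [study, lab, parlor, kitchen]
Visit study → queue [lab, parlor, kitchen]
Visit lab → queue [parlor, kitchen]
Visit parlor → queue [kitchen]
Visit kitchen → queue []

attic pantry studio garage lobby den terrace cellar sauna foyer closet gym chapel hall study lab parlor kitchen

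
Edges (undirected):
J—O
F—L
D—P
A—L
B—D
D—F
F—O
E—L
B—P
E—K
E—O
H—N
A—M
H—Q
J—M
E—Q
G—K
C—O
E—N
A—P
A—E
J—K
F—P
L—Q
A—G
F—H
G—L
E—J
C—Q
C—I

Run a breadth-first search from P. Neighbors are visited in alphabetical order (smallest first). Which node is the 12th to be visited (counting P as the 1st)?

Visit P; enqueue A, B, D, F → queue [A, B, D, F]
Visit A; enqueue E, G, L, M → queue [B, D, F, E, G, L, M]
Visit B → queue [D, F, E, G, L, M]
Visit D → queue [F, E, G, L, M]
Visit F; enqueue H, O → queue [E, G, L, M, H, O]
Visit E; enqueue J, K, N, Q → queue [G, L, M, H, O, J, K, N, Q]
Visit G → queue [L, M, H, O, J, K, N, Q]
Visit L → queue [M, H, O, J, K, N, Q]
Visit M → queue [H, O, J, K, N, Q]
Visit H → queue [O, J, K, N, Q]
Visit O; enqueue C → queue [J, K, N, Q, C]
Visit J → queue [K, N, Q, C]
Visit K → queue [N, Q, C]
Visit N → queue [Q, C]
Visit Q → queue [C]
Visit C; enqueue I → queue [I]
Visit I → queue []

Visit order: P, A, B, D, F, E, G, L, M, H, O, J, K, N, Q, C, I

J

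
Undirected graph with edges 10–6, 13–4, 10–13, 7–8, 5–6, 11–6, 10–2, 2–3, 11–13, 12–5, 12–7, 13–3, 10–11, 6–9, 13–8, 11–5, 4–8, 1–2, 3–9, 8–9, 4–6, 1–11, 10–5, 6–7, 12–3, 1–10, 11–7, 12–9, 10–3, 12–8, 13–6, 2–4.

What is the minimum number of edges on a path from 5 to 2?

Level 0: 5
Level 1: 6, 10, 11, 12
Level 2: 1, 2, 3, 4, 7, 8, 9, 13
2 first appears at level 2.

2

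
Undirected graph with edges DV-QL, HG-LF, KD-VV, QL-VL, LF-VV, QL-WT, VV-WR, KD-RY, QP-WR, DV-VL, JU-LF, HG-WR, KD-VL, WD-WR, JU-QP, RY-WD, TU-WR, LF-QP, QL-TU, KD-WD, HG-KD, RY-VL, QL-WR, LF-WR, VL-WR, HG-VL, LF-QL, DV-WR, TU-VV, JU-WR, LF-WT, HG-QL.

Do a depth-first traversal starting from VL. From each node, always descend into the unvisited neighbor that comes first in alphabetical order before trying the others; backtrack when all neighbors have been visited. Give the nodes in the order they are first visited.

VL DV QL HG KD RY WD WR JU LF QP VV TU WT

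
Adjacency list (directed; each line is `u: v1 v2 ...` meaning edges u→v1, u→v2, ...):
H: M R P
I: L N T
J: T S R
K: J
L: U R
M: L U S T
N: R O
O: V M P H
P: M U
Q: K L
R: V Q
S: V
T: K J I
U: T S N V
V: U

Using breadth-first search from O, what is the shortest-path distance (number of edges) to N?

3

Level 0: O
Level 1: H, M, P, V
Level 2: L, R, S, T, U
Level 3: I, J, K, N, Q
N first appears at level 3.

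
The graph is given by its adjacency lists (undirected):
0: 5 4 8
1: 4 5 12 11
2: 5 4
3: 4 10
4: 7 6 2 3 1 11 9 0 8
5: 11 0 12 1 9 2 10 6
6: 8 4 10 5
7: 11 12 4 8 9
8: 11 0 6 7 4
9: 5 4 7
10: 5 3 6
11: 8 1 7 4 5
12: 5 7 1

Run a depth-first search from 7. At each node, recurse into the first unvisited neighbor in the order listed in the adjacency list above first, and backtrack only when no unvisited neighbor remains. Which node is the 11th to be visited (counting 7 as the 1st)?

Visit 7
7 → 11
11 → 8
8 → 0
0 → 5
5 → 12
12 → 1
1 → 4
4 → 6
6 → 10
10 → 3
4 → 2
4 → 9

Visit order: 7, 11, 8, 0, 5, 12, 1, 4, 6, 10, 3, 2, 9

3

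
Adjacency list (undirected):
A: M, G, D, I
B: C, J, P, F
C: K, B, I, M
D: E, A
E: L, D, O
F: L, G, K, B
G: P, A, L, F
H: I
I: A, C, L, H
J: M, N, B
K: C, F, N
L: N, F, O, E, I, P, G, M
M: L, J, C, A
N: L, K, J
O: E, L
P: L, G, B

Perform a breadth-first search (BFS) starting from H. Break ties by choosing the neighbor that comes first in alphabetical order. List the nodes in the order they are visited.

Visit H; enqueue I → queue [I]
Visit I; enqueue A, C, L → queue [A, C, L]
Visit A; enqueue D, G, M → queue [C, L, D, G, M]
Visit C; enqueue B, K → queue [L, D, G, M, B, K]
Visit L; enqueue E, F, N, O, P → queue [D, G, M, B, K, E, F, N, O, P]
Visit D → queue [G, M, B, K, E, F, N, O, P]
Visit G → queue [M, B, K, E, F, N, O, P]
Visit M; enqueue J → queue [B, K, E, F, N, O, P, J]
Visit B → queue [K, E, F, N, O, P, J]
Visit K → queue [E, F, N, O, P, J]
Visit E → queue [F, N, O, P, J]
Visit F → queue [N, O, P, J]
Visit N → queue [O, P, J]
Visit O → queue [P, J]
Visit P → queue [J]
Visit J → queue []

H, I, A, C, L, D, G, M, B, K, E, F, N, O, P, J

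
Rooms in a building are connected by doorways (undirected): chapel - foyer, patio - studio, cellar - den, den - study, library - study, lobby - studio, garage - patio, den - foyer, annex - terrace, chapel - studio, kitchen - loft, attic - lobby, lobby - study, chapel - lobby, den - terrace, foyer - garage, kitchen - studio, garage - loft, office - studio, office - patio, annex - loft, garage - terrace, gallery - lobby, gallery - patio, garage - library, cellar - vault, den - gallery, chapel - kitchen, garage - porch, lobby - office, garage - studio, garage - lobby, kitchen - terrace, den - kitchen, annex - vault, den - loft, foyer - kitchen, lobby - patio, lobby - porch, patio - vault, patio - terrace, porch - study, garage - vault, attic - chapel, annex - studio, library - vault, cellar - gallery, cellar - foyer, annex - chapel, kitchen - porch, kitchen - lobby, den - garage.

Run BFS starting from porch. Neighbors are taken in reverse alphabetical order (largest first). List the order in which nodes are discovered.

Visit porch; enqueue study, lobby, kitchen, garage → queue [study, lobby, kitchen, garage]
Visit study; enqueue library, den → queue [lobby, kitchen, garage, library, den]
Visit lobby; enqueue studio, patio, office, gallery, chapel, attic → queue [kitchen, garage, library, den, studio, patio, office, gallery, chapel, attic]
Visit kitchen; enqueue terrace, loft, foyer → queue [garage, library, den, studio, patio, office, gallery, chapel, attic, terrace, loft, foyer]
Visit garage; enqueue vault → queue [library, den, studio, patio, office, gallery, chapel, attic, terrace, loft, foyer, vault]
Visit library → queue [den, studio, patio, office, gallery, chapel, attic, terrace, loft, foyer, vault]
Visit den; enqueue cellar → queue [studio, patio, office, gallery, chapel, attic, terrace, loft, foyer, vault, cellar]
Visit studio; enqueue annex → queue [patio, office, gallery, chapel, attic, terrace, loft, foyer, vault, cellar, annex]
Visit patio → queue [office, gallery, chapel, attic, terrace, loft, foyer, vault, cellar, annex]
Visit office → queue [gallery, chapel, attic, terrace, loft, foyer, vault, cellar, annex]
Visit gallery → queue [chapel, attic, terrace, loft, foyer, vault, cellar, annex]
Visit chapel → queue [attic, terrace, loft, foyer, vault, cellar, annex]
Visit attic → queue [terrace, loft, foyer, vault, cellar, annex]
Visit terrace → queue [loft, foyer, vault, cellar, annex]
Visit loft → queue [foyer, vault, cellar, annex]
Visit foyer → queue [vault, cellar, annex]
Visit vault → queue [cellar, annex]
Visit cellar → queue [annex]
Visit annex → queue []

porch -> study -> lobby -> kitchen -> garage -> library -> den -> studio -> patio -> office -> gallery -> chapel -> attic -> terrace -> loft -> foyer -> vault -> cellar -> annex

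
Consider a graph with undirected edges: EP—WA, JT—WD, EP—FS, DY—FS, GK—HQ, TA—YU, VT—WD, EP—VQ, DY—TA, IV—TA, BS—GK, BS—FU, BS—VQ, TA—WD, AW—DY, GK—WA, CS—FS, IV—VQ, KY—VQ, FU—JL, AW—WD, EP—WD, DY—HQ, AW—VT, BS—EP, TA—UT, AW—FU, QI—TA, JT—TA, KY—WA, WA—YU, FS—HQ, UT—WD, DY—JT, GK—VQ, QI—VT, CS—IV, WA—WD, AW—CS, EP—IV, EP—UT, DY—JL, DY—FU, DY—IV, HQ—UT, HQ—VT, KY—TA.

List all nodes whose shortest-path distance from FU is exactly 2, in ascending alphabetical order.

Level 0: FU
Level 1: AW, BS, DY, JL
Level 2: CS, EP, FS, GK, HQ, IV, JT, TA, VQ, VT, WD
Level 3: KY, QI, UT, WA, YU

CS, EP, FS, GK, HQ, IV, JT, TA, VQ, VT, WD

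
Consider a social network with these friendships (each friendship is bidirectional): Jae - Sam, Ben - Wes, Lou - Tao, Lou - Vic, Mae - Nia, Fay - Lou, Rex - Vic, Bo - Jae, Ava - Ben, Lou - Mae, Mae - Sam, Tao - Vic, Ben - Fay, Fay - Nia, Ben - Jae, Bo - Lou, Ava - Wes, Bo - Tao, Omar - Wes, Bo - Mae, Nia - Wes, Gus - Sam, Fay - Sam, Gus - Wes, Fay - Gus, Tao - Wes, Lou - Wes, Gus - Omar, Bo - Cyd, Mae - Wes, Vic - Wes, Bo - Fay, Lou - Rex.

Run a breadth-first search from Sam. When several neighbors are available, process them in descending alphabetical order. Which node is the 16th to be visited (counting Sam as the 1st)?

Cyd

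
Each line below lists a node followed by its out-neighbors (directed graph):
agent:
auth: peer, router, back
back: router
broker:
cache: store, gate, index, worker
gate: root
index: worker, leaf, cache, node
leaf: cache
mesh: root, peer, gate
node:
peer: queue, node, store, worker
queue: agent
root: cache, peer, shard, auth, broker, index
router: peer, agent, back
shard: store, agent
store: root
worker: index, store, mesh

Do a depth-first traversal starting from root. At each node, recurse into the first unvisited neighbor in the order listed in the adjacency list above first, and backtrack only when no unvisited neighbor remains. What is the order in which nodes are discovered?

Visit root
root → cache
cache → store
cache → gate
cache → index
index → worker
worker → mesh
mesh → peer
peer → queue
queue → agent
peer → node
index → leaf
root → shard
root → auth
auth → router
router → back
root → broker

root cache store gate index worker mesh peer queue agent node leaf shard auth router back broker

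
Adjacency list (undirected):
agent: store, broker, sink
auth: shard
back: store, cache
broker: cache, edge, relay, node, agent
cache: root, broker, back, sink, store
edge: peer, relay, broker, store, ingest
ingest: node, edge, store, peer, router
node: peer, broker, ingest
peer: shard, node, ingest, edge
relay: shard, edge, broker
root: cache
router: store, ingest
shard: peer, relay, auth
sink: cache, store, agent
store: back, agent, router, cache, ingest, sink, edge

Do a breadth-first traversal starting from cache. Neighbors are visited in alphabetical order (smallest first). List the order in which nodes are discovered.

Visit cache; enqueue back, broker, root, sink, store → queue [back, broker, root, sink, store]
Visit back → queue [broker, root, sink, store]
Visit broker; enqueue agent, edge, node, relay → queue [root, sink, store, agent, edge, node, relay]
Visit root → queue [sink, store, agent, edge, node, relay]
Visit sink → queue [store, agent, edge, node, relay]
Visit store; enqueue ingest, router → queue [agent, edge, node, relay, ingest, router]
Visit agent → queue [edge, node, relay, ingest, router]
Visit edge; enqueue peer → queue [node, relay, ingest, router, peer]
Visit node → queue [relay, ingest, router, peer]
Visit relay; enqueue shard → queue [ingest, router, peer, shard]
Visit ingest → queue [router, peer, shard]
Visit router → queue [peer, shard]
Visit peer → queue [shard]
Visit shard; enqueue auth → queue [auth]
Visit auth → queue []

cache → back → broker → root → sink → store → agent → edge → node → relay → ingest → router → peer → shard → auth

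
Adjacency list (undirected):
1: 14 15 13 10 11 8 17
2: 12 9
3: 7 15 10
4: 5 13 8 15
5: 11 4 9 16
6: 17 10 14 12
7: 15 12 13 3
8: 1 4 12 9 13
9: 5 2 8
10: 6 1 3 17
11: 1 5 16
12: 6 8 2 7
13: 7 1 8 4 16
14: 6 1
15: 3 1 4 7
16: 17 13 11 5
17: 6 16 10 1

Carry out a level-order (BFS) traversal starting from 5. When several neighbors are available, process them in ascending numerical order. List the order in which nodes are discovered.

5 → 4 → 9 → 11 → 16 → 8 → 13 → 15 → 2 → 1 → 17 → 12 → 7 → 3 → 10 → 14 → 6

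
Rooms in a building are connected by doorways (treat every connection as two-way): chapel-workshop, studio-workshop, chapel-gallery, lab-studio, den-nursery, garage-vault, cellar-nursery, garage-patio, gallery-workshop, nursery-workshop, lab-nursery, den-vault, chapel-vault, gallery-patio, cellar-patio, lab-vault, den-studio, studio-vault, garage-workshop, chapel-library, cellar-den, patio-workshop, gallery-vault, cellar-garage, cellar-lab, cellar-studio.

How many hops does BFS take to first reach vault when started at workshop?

2

Level 0: workshop
Level 1: chapel, gallery, garage, nursery, patio, studio
Level 2: cellar, den, lab, library, vault
vault first appears at level 2.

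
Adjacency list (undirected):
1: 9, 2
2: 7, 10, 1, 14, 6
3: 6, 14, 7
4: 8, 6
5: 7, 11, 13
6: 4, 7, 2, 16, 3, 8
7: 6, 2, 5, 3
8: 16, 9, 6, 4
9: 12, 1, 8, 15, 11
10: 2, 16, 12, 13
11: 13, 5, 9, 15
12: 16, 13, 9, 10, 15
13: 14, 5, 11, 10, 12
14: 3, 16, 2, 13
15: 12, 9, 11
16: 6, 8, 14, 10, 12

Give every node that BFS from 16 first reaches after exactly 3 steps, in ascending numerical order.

Level 0: 16
Level 1: 6, 8, 10, 12, 14
Level 2: 2, 3, 4, 7, 9, 13, 15
Level 3: 1, 5, 11

1, 5, 11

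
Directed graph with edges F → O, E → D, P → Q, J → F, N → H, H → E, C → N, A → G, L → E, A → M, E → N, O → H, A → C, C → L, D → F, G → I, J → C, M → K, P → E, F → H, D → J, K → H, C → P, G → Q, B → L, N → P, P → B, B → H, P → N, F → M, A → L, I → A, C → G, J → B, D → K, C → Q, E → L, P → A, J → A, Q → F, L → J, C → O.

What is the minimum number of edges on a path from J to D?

Level 0: J
Level 1: A, B, C, F
Level 2: G, H, L, M, N, O, P, Q
Level 3: E, I, K
Level 4: D
D first appears at level 4.

4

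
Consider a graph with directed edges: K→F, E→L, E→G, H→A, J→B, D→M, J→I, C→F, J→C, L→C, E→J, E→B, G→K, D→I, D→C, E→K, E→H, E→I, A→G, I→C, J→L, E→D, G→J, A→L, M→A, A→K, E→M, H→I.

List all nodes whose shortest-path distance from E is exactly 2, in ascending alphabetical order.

A, C, F

Level 0: E
Level 1: B, D, G, H, I, J, K, L, M
Level 2: A, C, F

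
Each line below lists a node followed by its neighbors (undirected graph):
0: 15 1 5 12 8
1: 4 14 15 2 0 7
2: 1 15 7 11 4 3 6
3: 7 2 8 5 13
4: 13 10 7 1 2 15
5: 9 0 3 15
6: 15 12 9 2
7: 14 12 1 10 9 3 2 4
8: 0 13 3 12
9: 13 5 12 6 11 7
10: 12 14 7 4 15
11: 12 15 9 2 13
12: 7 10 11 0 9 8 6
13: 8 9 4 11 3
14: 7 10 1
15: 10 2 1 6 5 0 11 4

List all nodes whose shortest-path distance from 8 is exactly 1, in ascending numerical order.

Level 0: 8
Level 1: 0, 3, 12, 13
Level 2: 1, 2, 4, 5, 6, 7, 9, 10, 11, 15
Level 3: 14

0, 3, 12, 13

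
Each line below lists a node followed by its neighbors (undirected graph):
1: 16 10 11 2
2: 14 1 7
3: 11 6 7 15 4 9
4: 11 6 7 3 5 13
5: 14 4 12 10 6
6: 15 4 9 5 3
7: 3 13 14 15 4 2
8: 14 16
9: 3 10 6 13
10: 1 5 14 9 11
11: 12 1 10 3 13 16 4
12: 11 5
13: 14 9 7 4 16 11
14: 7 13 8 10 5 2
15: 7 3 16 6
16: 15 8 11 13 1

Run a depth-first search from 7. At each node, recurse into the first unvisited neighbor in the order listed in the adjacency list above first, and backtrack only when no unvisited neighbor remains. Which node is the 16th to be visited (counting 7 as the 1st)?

2

Visit 7
7 → 3
3 → 11
11 → 12
12 → 5
5 → 14
14 → 13
13 → 9
9 → 10
10 → 1
1 → 16
16 → 15
15 → 6
6 → 4
16 → 8
1 → 2

Visit order: 7, 3, 11, 12, 5, 14, 13, 9, 10, 1, 16, 15, 6, 4, 8, 2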